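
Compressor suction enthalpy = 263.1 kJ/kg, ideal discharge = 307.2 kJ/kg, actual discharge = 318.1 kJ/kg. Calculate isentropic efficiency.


dh_ideal = 307.2 - 263.1 = 44.1 kJ/kg
dh_actual = 318.1 - 263.1 = 55.0 kJ/kg
eta_s = dh_ideal / dh_actual = 44.1 / 55.0
eta_s = 0.8018

0.8018


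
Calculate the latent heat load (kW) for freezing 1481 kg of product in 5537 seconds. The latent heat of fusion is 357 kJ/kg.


Q_lat = m * h_fg / t
Q_lat = 1481 * 357 / 5537
Q_lat = 95.49 kW

95.49


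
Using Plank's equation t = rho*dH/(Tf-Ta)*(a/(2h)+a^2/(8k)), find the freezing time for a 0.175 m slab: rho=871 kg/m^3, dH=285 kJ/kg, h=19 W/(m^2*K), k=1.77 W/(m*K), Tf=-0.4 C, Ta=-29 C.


dT = -0.4 - (-29) = 28.6 K
term1 = a/(2h) = 0.175/(2*19) = 0.004605263158
term2 = a^2/(8k) = 0.175^2/(8*1.77) = 0.002162782486
t = rho*dH*1000/dT * (term1 + term2)
t = 871*285*1000/28.6 * (0.004605263158 + 0.002162782486)
t = 58744 s

58744


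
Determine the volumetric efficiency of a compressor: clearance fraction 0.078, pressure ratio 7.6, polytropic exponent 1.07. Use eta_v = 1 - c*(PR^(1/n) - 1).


PR^(1/n) = 7.6^(1/1.07) = 6.6556469
eta_v = 1 - 0.078 * (6.6556469 - 1)
eta_v = 0.5589

0.5589


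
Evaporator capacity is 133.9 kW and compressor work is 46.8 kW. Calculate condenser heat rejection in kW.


Q_cond = Q_evap + W
Q_cond = 133.9 + 46.8
Q_cond = 180.7 kW

180.7


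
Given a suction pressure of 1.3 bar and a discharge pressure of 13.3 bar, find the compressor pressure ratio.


PR = P_high / P_low
PR = 13.3 / 1.3
PR = 10.231

10.231


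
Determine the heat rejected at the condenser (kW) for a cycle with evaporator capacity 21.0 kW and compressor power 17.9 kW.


Q_cond = Q_evap + W
Q_cond = 21.0 + 17.9
Q_cond = 38.9 kW

38.9


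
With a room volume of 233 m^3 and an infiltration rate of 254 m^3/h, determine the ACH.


ACH = flow / volume
ACH = 254 / 233
ACH = 1.09

1.09


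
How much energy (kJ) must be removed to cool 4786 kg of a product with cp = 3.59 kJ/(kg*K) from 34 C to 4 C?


dT = 34 - (4) = 30 K
Q = m * cp * dT = 4786 * 3.59 * 30
Q = 515452 kJ

515452


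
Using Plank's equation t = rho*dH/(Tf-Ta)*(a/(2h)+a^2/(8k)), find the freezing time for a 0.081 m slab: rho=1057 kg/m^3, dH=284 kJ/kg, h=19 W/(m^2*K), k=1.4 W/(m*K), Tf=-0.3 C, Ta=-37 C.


dT = -0.3 - (-37) = 36.7 K
term1 = a/(2h) = 0.081/(2*19) = 0.002131578947
term2 = a^2/(8k) = 0.081^2/(8*1.4) = 0.0005858035714
t = rho*dH*1000/dT * (term1 + term2)
t = 1057*284*1000/36.7 * (0.002131578947 + 0.0005858035714)
t = 22227 s

22227


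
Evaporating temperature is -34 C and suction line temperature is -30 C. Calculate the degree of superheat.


Superheat = T_suction - T_evap
Superheat = -30 - (-34)
Superheat = 4 K

4


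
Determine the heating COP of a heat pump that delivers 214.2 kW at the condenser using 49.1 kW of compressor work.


COP_hp = Q_cond / W
COP_hp = 214.2 / 49.1
COP_hp = 4.363

4.363


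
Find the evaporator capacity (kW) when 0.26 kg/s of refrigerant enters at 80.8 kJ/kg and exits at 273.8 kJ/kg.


dh = 273.8 - 80.8 = 193.0 kJ/kg
Q_evap = m_dot * dh = 0.26 * 193.0
Q_evap = 50.18 kW

50.18


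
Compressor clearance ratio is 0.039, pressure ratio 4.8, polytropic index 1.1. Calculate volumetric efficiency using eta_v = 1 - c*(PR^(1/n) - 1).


PR^(1/n) = 4.8^(1/1.1) = 4.16207801
eta_v = 1 - 0.039 * (4.16207801 - 1)
eta_v = 0.8767

0.8767


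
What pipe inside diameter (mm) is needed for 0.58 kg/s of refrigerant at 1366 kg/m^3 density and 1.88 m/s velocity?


A = m_dot / (rho * v) = 0.58 / (1366 * 1.88) = 0.000225849662 m^2
d = sqrt(4*A/pi) * 1000
d = 17.0 mm

17.0


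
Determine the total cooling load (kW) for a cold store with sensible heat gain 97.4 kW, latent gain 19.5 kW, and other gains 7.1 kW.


Q_total = Q_s + Q_l + Q_misc
Q_total = 97.4 + 19.5 + 7.1
Q_total = 124.0 kW

124.0


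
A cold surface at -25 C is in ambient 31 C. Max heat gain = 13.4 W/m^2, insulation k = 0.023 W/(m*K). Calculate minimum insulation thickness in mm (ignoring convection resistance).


dT = 31 - (-25) = 56 K
thickness = k * dT / q_max * 1000
thickness = 0.023 * 56 / 13.4 * 1000
thickness = 96.1 mm

96.1


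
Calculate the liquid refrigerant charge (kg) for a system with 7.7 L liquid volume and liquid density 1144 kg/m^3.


Charge = V * rho / 1000
Charge = 7.7 * 1144 / 1000
Charge = 8.81 kg

8.81


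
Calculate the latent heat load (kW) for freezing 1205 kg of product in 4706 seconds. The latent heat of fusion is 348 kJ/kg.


Q_lat = m * h_fg / t
Q_lat = 1205 * 348 / 4706
Q_lat = 89.11 kW

89.11


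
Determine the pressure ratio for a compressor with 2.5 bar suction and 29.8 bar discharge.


PR = P_high / P_low
PR = 29.8 / 2.5
PR = 11.92

11.92


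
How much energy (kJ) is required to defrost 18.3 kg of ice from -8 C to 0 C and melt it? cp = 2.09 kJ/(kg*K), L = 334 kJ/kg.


Sensible heat = cp * dT = 2.09 * 8 = 16.72 kJ/kg
Total per kg = 16.72 + 334 = 350.72 kJ/kg
Q = m * total = 18.3 * 350.72
Q = 6418.2 kJ

6418.2


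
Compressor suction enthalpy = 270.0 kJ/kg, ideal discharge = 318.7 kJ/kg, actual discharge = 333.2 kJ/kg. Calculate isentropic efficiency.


dh_ideal = 318.7 - 270.0 = 48.7 kJ/kg
dh_actual = 333.2 - 270.0 = 63.2 kJ/kg
eta_s = dh_ideal / dh_actual = 48.7 / 63.2
eta_s = 0.7706

0.7706


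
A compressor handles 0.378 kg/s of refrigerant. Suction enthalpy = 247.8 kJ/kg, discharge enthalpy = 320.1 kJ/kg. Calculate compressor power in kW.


dh = 320.1 - 247.8 = 72.3 kJ/kg
W = m_dot * dh = 0.378 * 72.3 = 27.33 kW

27.33


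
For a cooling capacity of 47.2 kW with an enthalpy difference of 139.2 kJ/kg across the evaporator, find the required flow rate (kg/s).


m_dot = Q / dh
m_dot = 47.2 / 139.2
m_dot = 0.3391 kg/s

0.3391


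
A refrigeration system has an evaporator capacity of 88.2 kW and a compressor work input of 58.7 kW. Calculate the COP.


COP = Q_evap / W
COP = 88.2 / 58.7
COP = 1.503

1.503


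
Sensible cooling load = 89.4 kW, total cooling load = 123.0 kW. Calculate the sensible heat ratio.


SHR = Q_sensible / Q_total
SHR = 89.4 / 123.0
SHR = 0.727

0.727


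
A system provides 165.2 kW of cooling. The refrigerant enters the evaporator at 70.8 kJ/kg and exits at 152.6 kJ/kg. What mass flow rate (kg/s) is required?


dh = 152.6 - 70.8 = 81.8 kJ/kg
m_dot = Q / dh = 165.2 / 81.8 = 2.0196 kg/s

2.0196


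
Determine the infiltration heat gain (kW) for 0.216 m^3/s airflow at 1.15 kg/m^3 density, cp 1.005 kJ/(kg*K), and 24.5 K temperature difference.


Q = V_dot * rho * cp * dT
Q = 0.216 * 1.15 * 1.005 * 24.5
Q = 6.116 kW

6.116


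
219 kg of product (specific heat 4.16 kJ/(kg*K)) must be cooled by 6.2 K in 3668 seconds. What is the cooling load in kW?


Q = m * cp * dT / t
Q = 219 * 4.16 * 6.2 / 3668
Q = 1.54 kW

1.54


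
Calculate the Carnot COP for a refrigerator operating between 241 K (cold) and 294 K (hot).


dT = 294 - 241 = 53 K
COP_carnot = T_cold / dT = 241 / 53
COP_carnot = 4.547

4.547


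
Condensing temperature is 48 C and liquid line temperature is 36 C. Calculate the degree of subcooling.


Subcooling = T_cond - T_liquid
Subcooling = 48 - 36
Subcooling = 12 K

12


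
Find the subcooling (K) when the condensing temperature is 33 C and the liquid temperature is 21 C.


Subcooling = T_cond - T_liquid
Subcooling = 33 - 21
Subcooling = 12 K

12


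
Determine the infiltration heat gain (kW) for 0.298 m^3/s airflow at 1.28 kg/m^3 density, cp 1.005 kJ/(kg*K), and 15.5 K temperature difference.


Q = V_dot * rho * cp * dT
Q = 0.298 * 1.28 * 1.005 * 15.5
Q = 5.942 kW

5.942


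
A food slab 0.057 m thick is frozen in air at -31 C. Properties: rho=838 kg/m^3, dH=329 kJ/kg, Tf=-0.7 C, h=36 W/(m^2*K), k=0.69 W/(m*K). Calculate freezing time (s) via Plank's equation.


dT = -0.7 - (-31) = 30.3 K
term1 = a/(2h) = 0.057/(2*36) = 0.0007916666667
term2 = a^2/(8k) = 0.057^2/(8*0.69) = 0.0005885869565
t = rho*dH*1000/dT * (term1 + term2)
t = 838*329*1000/30.3 * (0.0007916666667 + 0.0005885869565)
t = 12559 s

12559


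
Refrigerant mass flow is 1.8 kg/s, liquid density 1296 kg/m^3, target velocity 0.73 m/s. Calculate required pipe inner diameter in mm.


A = m_dot / (rho * v) = 1.8 / (1296 * 0.73) = 0.001902587519 m^2
d = sqrt(4*A/pi) * 1000
d = 49.2 mm

49.2


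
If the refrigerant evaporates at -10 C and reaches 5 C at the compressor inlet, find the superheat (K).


Superheat = T_suction - T_evap
Superheat = 5 - (-10)
Superheat = 15 K

15


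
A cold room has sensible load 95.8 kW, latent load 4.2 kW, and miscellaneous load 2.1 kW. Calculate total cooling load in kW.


Q_total = Q_s + Q_l + Q_misc
Q_total = 95.8 + 4.2 + 2.1
Q_total = 102.1 kW

102.1


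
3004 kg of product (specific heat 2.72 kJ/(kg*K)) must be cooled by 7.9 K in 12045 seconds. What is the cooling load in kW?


Q = m * cp * dT / t
Q = 3004 * 2.72 * 7.9 / 12045
Q = 5.359 kW

5.359


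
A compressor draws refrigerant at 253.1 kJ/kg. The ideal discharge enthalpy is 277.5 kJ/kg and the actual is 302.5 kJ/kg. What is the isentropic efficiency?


dh_ideal = 277.5 - 253.1 = 24.4 kJ/kg
dh_actual = 302.5 - 253.1 = 49.4 kJ/kg
eta_s = dh_ideal / dh_actual = 24.4 / 49.4
eta_s = 0.4939

0.4939


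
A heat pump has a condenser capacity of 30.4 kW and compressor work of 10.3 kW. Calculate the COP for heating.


COP_hp = Q_cond / W
COP_hp = 30.4 / 10.3
COP_hp = 2.951

2.951


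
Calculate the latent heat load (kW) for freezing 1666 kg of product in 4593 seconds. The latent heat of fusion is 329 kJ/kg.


Q_lat = m * h_fg / t
Q_lat = 1666 * 329 / 4593
Q_lat = 119.34 kW

119.34


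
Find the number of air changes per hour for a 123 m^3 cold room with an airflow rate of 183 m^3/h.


ACH = flow / volume
ACH = 183 / 123
ACH = 1.488

1.488


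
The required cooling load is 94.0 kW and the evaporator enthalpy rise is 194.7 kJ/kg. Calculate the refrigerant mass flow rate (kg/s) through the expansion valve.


m_dot = Q / dh
m_dot = 94.0 / 194.7
m_dot = 0.4828 kg/s

0.4828


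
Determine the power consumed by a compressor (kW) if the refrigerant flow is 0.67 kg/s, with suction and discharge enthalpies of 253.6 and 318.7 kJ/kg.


dh = 318.7 - 253.6 = 65.1 kJ/kg
W = m_dot * dh = 0.67 * 65.1 = 43.62 kW

43.62


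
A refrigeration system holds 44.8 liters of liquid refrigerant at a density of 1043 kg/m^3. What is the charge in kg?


Charge = V * rho / 1000
Charge = 44.8 * 1043 / 1000
Charge = 46.73 kg

46.73


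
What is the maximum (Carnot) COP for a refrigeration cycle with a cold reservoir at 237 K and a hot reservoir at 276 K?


dT = 276 - 237 = 39 K
COP_carnot = T_cold / dT = 237 / 39
COP_carnot = 6.077

6.077


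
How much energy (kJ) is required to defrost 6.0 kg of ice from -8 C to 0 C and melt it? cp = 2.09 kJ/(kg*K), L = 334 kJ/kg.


Sensible heat = cp * dT = 2.09 * 8 = 16.72 kJ/kg
Total per kg = 16.72 + 334 = 350.72 kJ/kg
Q = m * total = 6.0 * 350.72
Q = 2104.3 kJ

2104.3


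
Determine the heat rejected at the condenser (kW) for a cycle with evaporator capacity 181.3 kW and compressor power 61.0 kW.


Q_cond = Q_evap + W
Q_cond = 181.3 + 61.0
Q_cond = 242.3 kW

242.3


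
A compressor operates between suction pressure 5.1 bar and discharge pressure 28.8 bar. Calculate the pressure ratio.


PR = P_high / P_low
PR = 28.8 / 5.1
PR = 5.647

5.647


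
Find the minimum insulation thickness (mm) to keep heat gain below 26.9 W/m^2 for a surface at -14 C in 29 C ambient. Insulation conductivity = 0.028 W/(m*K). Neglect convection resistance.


dT = 29 - (-14) = 43 K
thickness = k * dT / q_max * 1000
thickness = 0.028 * 43 / 26.9 * 1000
thickness = 44.8 mm

44.8


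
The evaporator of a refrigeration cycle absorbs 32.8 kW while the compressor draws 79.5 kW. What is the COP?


COP = Q_evap / W
COP = 32.8 / 79.5
COP = 0.413

0.413


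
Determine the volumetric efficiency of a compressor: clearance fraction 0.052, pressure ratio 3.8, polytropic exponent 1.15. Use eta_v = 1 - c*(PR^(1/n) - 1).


PR^(1/n) = 3.8^(1/1.15) = 3.1927113
eta_v = 1 - 0.052 * (3.1927113 - 1)
eta_v = 0.886

0.886


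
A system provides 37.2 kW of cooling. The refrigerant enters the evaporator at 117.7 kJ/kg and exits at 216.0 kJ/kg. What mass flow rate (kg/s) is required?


dh = 216.0 - 117.7 = 98.3 kJ/kg
m_dot = Q / dh = 37.2 / 98.3 = 0.3784 kg/s

0.3784


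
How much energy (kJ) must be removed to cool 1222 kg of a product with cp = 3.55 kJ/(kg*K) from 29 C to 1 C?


dT = 29 - (1) = 28 K
Q = m * cp * dT = 1222 * 3.55 * 28
Q = 121467 kJ

121467


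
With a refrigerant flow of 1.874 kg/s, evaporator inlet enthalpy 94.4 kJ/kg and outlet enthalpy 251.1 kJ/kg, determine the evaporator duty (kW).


dh = 251.1 - 94.4 = 156.7 kJ/kg
Q_evap = m_dot * dh = 1.874 * 156.7
Q_evap = 293.66 kW

293.66


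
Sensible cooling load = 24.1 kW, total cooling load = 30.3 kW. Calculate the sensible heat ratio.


SHR = Q_sensible / Q_total
SHR = 24.1 / 30.3
SHR = 0.795

0.795


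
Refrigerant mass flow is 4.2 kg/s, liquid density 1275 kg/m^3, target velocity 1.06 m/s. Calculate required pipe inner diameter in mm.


A = m_dot / (rho * v) = 4.2 / (1275 * 1.06) = 0.003107658158 m^2
d = sqrt(4*A/pi) * 1000
d = 62.9 mm

62.9


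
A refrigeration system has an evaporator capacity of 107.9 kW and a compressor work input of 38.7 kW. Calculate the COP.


COP = Q_evap / W
COP = 107.9 / 38.7
COP = 2.788

2.788


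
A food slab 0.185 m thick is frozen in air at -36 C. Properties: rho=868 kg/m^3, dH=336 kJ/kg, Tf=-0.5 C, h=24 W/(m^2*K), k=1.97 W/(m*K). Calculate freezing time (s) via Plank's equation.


dT = -0.5 - (-36) = 35.5 K
term1 = a/(2h) = 0.185/(2*24) = 0.003854166667
term2 = a^2/(8k) = 0.185^2/(8*1.97) = 0.002171637056
t = rho*dH*1000/dT * (term1 + term2)
t = 868*336*1000/35.5 * (0.003854166667 + 0.002171637056)
t = 49505 s

49505


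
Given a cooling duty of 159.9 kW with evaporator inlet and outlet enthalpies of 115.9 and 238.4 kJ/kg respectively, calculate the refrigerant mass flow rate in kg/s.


dh = 238.4 - 115.9 = 122.5 kJ/kg
m_dot = Q / dh = 159.9 / 122.5 = 1.3053 kg/s

1.3053


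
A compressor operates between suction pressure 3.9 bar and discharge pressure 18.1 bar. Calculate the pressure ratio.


PR = P_high / P_low
PR = 18.1 / 3.9
PR = 4.641

4.641


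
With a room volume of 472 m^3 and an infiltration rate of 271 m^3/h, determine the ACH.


ACH = flow / volume
ACH = 271 / 472
ACH = 0.574

0.574


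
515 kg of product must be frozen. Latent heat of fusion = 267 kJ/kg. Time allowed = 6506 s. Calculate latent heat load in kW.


Q_lat = m * h_fg / t
Q_lat = 515 * 267 / 6506
Q_lat = 21.14 kW

21.14


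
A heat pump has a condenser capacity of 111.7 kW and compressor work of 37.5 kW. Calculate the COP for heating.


COP_hp = Q_cond / W
COP_hp = 111.7 / 37.5
COP_hp = 2.979

2.979


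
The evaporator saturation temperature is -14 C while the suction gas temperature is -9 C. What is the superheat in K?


Superheat = T_suction - T_evap
Superheat = -9 - (-14)
Superheat = 5 K

5


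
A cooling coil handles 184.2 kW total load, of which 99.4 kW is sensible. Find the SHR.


SHR = Q_sensible / Q_total
SHR = 99.4 / 184.2
SHR = 0.54

0.54


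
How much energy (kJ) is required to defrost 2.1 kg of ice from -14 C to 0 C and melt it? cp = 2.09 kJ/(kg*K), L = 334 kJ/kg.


Sensible heat = cp * dT = 2.09 * 14 = 29.26 kJ/kg
Total per kg = 29.26 + 334 = 363.26 kJ/kg
Q = m * total = 2.1 * 363.26
Q = 762.8 kJ

762.8


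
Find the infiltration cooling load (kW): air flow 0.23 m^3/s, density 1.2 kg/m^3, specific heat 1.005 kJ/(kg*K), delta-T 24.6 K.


Q = V_dot * rho * cp * dT
Q = 0.23 * 1.2 * 1.005 * 24.6
Q = 6.824 kW

6.824


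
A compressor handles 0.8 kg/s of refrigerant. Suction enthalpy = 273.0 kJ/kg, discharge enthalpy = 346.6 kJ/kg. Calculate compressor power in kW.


dh = 346.6 - 273.0 = 73.6 kJ/kg
W = m_dot * dh = 0.8 * 73.6 = 58.88 kW

58.88


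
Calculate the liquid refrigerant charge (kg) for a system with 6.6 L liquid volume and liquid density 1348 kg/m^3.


Charge = V * rho / 1000
Charge = 6.6 * 1348 / 1000
Charge = 8.9 kg

8.9


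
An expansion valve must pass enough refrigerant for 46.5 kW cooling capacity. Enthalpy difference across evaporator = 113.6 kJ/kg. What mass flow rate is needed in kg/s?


m_dot = Q / dh
m_dot = 46.5 / 113.6
m_dot = 0.4093 kg/s

0.4093


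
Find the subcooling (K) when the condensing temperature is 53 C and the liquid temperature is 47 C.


Subcooling = T_cond - T_liquid
Subcooling = 53 - 47
Subcooling = 6 K

6


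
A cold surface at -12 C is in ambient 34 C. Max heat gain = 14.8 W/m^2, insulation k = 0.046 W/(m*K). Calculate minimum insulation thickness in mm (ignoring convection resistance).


dT = 34 - (-12) = 46 K
thickness = k * dT / q_max * 1000
thickness = 0.046 * 46 / 14.8 * 1000
thickness = 143.0 mm

143.0


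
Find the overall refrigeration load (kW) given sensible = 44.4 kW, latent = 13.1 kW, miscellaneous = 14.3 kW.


Q_total = Q_s + Q_l + Q_misc
Q_total = 44.4 + 13.1 + 14.3
Q_total = 71.8 kW

71.8


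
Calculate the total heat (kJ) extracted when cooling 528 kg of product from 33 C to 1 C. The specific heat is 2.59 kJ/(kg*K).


dT = 33 - (1) = 32 K
Q = m * cp * dT = 528 * 2.59 * 32
Q = 43761 kJ

43761


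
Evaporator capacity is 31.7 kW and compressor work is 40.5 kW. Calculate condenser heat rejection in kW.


Q_cond = Q_evap + W
Q_cond = 31.7 + 40.5
Q_cond = 72.2 kW

72.2


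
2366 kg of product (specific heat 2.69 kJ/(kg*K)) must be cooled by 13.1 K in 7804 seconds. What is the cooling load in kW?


Q = m * cp * dT / t
Q = 2366 * 2.69 * 13.1 / 7804
Q = 10.684 kW

10.684


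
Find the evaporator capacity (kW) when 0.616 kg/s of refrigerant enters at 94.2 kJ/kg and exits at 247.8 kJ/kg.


dh = 247.8 - 94.2 = 153.6 kJ/kg
Q_evap = m_dot * dh = 0.616 * 153.6
Q_evap = 94.62 kW

94.62


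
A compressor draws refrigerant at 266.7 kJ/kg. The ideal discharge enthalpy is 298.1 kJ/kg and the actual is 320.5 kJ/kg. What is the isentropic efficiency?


dh_ideal = 298.1 - 266.7 = 31.4 kJ/kg
dh_actual = 320.5 - 266.7 = 53.8 kJ/kg
eta_s = dh_ideal / dh_actual = 31.4 / 53.8
eta_s = 0.5836

0.5836


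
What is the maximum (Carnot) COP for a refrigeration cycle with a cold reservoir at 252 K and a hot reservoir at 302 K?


dT = 302 - 252 = 50 K
COP_carnot = T_cold / dT = 252 / 50
COP_carnot = 5.04

5.04


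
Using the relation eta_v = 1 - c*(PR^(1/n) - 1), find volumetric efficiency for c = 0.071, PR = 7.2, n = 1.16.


PR^(1/n) = 7.2^(1/1.16) = 5.4837764
eta_v = 1 - 0.071 * (5.4837764 - 1)
eta_v = 0.6817

0.6817


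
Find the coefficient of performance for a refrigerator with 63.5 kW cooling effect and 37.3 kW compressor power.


COP = Q_evap / W
COP = 63.5 / 37.3
COP = 1.702

1.702


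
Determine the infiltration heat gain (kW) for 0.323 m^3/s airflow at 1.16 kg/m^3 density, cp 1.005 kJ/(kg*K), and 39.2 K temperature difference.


Q = V_dot * rho * cp * dT
Q = 0.323 * 1.16 * 1.005 * 39.2
Q = 14.761 kW

14.761


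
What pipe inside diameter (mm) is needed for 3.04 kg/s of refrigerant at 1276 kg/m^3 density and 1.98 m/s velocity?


A = m_dot / (rho * v) = 3.04 / (1276 * 1.98) = 0.001203255122 m^2
d = sqrt(4*A/pi) * 1000
d = 39.1 mm

39.1


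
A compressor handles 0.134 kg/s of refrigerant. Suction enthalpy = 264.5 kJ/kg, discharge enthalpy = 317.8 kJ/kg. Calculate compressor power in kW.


dh = 317.8 - 264.5 = 53.3 kJ/kg
W = m_dot * dh = 0.134 * 53.3 = 7.14 kW

7.14


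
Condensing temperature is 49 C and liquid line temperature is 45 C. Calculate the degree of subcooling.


Subcooling = T_cond - T_liquid
Subcooling = 49 - 45
Subcooling = 4 K

4


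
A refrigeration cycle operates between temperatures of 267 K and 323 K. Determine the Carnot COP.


dT = 323 - 267 = 56 K
COP_carnot = T_cold / dT = 267 / 56
COP_carnot = 4.768

4.768


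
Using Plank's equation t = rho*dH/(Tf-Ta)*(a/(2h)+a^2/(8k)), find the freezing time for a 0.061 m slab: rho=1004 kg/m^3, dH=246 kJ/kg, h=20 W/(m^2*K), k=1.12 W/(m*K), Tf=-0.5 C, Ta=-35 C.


dT = -0.5 - (-35) = 34.5 K
term1 = a/(2h) = 0.061/(2*20) = 0.001525
term2 = a^2/(8k) = 0.061^2/(8*1.12) = 0.0004152901786
t = rho*dH*1000/dT * (term1 + term2)
t = 1004*246*1000/34.5 * (0.001525 + 0.0004152901786)
t = 13890 s

13890


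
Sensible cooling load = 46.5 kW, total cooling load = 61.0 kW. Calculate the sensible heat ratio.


SHR = Q_sensible / Q_total
SHR = 46.5 / 61.0
SHR = 0.762

0.762


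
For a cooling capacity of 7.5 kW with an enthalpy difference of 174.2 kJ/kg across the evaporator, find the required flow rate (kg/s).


m_dot = Q / dh
m_dot = 7.5 / 174.2
m_dot = 0.0431 kg/s

0.0431


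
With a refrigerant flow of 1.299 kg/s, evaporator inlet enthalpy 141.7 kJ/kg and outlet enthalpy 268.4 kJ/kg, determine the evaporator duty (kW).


dh = 268.4 - 141.7 = 126.7 kJ/kg
Q_evap = m_dot * dh = 1.299 * 126.7
Q_evap = 164.58 kW

164.58


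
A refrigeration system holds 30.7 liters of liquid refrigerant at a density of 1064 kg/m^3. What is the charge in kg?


Charge = V * rho / 1000
Charge = 30.7 * 1064 / 1000
Charge = 32.66 kg

32.66


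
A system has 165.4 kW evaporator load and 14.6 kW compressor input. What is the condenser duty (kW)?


Q_cond = Q_evap + W
Q_cond = 165.4 + 14.6
Q_cond = 180.0 kW

180.0


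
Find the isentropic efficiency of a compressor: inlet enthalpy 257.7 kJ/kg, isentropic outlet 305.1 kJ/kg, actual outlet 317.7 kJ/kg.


dh_ideal = 305.1 - 257.7 = 47.4 kJ/kg
dh_actual = 317.7 - 257.7 = 60.0 kJ/kg
eta_s = dh_ideal / dh_actual = 47.4 / 60.0
eta_s = 0.79

0.79


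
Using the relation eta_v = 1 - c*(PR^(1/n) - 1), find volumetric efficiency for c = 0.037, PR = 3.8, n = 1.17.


PR^(1/n) = 3.8^(1/1.17) = 3.12997981
eta_v = 1 - 0.037 * (3.12997981 - 1)
eta_v = 0.9212

0.9212


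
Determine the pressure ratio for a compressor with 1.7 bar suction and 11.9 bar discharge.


PR = P_high / P_low
PR = 11.9 / 1.7
PR = 7.0

7.0


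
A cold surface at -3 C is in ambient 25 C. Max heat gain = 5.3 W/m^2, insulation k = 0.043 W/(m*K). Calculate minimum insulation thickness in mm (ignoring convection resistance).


dT = 25 - (-3) = 28 K
thickness = k * dT / q_max * 1000
thickness = 0.043 * 28 / 5.3 * 1000
thickness = 227.2 mm

227.2


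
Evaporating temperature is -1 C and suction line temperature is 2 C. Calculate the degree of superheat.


Superheat = T_suction - T_evap
Superheat = 2 - (-1)
Superheat = 3 K

3


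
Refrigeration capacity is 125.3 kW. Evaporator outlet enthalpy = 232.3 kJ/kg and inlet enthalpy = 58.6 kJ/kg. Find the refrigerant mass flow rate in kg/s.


dh = 232.3 - 58.6 = 173.7 kJ/kg
m_dot = Q / dh = 125.3 / 173.7 = 0.7214 kg/s

0.7214


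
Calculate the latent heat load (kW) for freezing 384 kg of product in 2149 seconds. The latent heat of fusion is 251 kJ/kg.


Q_lat = m * h_fg / t
Q_lat = 384 * 251 / 2149
Q_lat = 44.85 kW

44.85


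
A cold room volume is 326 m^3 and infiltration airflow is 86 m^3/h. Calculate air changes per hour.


ACH = flow / volume
ACH = 86 / 326
ACH = 0.264

0.264


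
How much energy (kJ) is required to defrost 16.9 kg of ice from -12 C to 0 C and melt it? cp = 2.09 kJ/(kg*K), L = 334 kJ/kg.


Sensible heat = cp * dT = 2.09 * 12 = 25.08 kJ/kg
Total per kg = 25.08 + 334 = 359.08 kJ/kg
Q = m * total = 16.9 * 359.08
Q = 6068.5 kJ

6068.5


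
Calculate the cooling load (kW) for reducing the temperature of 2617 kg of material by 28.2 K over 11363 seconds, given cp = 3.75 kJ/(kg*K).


Q = m * cp * dT / t
Q = 2617 * 3.75 * 28.2 / 11363
Q = 24.355 kW

24.355


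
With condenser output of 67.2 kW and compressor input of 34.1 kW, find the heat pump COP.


COP_hp = Q_cond / W
COP_hp = 67.2 / 34.1
COP_hp = 1.971

1.971


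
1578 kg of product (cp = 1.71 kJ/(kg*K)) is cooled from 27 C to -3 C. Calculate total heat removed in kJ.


dT = 27 - (-3) = 30 K
Q = m * cp * dT = 1578 * 1.71 * 30
Q = 80951 kJ

80951


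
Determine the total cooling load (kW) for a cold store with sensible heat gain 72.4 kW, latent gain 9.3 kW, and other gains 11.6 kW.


Q_total = Q_s + Q_l + Q_misc
Q_total = 72.4 + 9.3 + 11.6
Q_total = 93.3 kW

93.3


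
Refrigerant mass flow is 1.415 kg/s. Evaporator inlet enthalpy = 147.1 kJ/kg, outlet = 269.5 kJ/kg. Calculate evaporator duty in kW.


dh = 269.5 - 147.1 = 122.4 kJ/kg
Q_evap = m_dot * dh = 1.415 * 122.4
Q_evap = 173.2 kW

173.2


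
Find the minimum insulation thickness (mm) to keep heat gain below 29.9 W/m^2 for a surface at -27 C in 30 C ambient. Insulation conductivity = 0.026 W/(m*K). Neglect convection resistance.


dT = 30 - (-27) = 57 K
thickness = k * dT / q_max * 1000
thickness = 0.026 * 57 / 29.9 * 1000
thickness = 49.6 mm

49.6


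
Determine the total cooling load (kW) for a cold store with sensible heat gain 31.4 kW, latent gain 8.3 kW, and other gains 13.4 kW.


Q_total = Q_s + Q_l + Q_misc
Q_total = 31.4 + 8.3 + 13.4
Q_total = 53.1 kW

53.1


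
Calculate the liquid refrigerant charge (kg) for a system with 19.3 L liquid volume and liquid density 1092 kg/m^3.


Charge = V * rho / 1000
Charge = 19.3 * 1092 / 1000
Charge = 21.08 kg

21.08


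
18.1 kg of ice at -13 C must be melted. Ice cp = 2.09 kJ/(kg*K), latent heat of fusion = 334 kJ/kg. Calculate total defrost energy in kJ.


Sensible heat = cp * dT = 2.09 * 13 = 27.17 kJ/kg
Total per kg = 27.17 + 334 = 361.17 kJ/kg
Q = m * total = 18.1 * 361.17
Q = 6537.2 kJ

6537.2


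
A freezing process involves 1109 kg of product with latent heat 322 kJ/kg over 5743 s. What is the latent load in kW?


Q_lat = m * h_fg / t
Q_lat = 1109 * 322 / 5743
Q_lat = 62.18 kW

62.18


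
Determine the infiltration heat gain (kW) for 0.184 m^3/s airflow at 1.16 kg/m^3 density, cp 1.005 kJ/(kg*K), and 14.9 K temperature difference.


Q = V_dot * rho * cp * dT
Q = 0.184 * 1.16 * 1.005 * 14.9
Q = 3.196 kW

3.196


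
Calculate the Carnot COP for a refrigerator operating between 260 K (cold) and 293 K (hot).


dT = 293 - 260 = 33 K
COP_carnot = T_cold / dT = 260 / 33
COP_carnot = 7.879

7.879


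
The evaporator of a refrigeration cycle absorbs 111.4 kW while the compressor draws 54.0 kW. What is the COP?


COP = Q_evap / W
COP = 111.4 / 54.0
COP = 2.063

2.063


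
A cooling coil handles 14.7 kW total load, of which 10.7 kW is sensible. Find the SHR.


SHR = Q_sensible / Q_total
SHR = 10.7 / 14.7
SHR = 0.728

0.728


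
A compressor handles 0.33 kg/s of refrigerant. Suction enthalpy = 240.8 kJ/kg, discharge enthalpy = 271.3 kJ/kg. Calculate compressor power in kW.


dh = 271.3 - 240.8 = 30.5 kJ/kg
W = m_dot * dh = 0.33 * 30.5 = 10.07 kW

10.07


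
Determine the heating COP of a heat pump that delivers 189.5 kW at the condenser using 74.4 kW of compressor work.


COP_hp = Q_cond / W
COP_hp = 189.5 / 74.4
COP_hp = 2.547

2.547


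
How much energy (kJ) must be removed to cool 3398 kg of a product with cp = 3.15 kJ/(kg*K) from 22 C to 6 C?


dT = 22 - (6) = 16 K
Q = m * cp * dT = 3398 * 3.15 * 16
Q = 171259 kJ

171259


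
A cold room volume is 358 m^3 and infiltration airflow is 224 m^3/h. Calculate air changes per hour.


ACH = flow / volume
ACH = 224 / 358
ACH = 0.626

0.626


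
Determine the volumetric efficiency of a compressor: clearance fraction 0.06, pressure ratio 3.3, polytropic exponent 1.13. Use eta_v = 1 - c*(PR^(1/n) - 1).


PR^(1/n) = 3.3^(1/1.13) = 2.87648354
eta_v = 1 - 0.06 * (2.87648354 - 1)
eta_v = 0.8874

0.8874


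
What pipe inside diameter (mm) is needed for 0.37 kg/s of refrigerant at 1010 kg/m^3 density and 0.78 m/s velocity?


A = m_dot / (rho * v) = 0.37 / (1010 * 0.78) = 0.0004696623509 m^2
d = sqrt(4*A/pi) * 1000
d = 24.5 mm

24.5


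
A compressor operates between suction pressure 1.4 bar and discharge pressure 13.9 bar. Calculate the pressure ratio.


PR = P_high / P_low
PR = 13.9 / 1.4
PR = 9.929

9.929


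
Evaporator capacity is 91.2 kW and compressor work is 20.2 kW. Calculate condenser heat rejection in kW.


Q_cond = Q_evap + W
Q_cond = 91.2 + 20.2
Q_cond = 111.4 kW

111.4


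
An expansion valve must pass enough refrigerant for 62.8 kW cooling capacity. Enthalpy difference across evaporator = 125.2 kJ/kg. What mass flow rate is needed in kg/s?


m_dot = Q / dh
m_dot = 62.8 / 125.2
m_dot = 0.5016 kg/s

0.5016


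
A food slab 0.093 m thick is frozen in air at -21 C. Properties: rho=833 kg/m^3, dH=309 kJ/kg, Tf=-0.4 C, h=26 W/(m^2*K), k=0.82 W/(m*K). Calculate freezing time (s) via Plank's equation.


dT = -0.4 - (-21) = 20.6 K
term1 = a/(2h) = 0.093/(2*26) = 0.001788461538
term2 = a^2/(8k) = 0.093^2/(8*0.82) = 0.001318445122
t = rho*dH*1000/dT * (term1 + term2)
t = 833*309*1000/20.6 * (0.001788461538 + 0.001318445122)
t = 38821 s

38821


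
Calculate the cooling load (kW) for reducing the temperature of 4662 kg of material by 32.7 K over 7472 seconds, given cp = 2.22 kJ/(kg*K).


Q = m * cp * dT / t
Q = 4662 * 2.22 * 32.7 / 7472
Q = 45.294 kW

45.294


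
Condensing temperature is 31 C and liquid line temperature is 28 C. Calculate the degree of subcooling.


Subcooling = T_cond - T_liquid
Subcooling = 31 - 28
Subcooling = 3 K

3


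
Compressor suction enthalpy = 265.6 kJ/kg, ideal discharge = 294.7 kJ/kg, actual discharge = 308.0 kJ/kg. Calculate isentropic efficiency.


dh_ideal = 294.7 - 265.6 = 29.1 kJ/kg
dh_actual = 308.0 - 265.6 = 42.4 kJ/kg
eta_s = dh_ideal / dh_actual = 29.1 / 42.4
eta_s = 0.6863

0.6863


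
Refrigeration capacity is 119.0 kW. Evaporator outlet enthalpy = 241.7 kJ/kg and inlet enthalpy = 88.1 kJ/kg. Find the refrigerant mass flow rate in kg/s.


dh = 241.7 - 88.1 = 153.6 kJ/kg
m_dot = Q / dh = 119.0 / 153.6 = 0.7747 kg/s

0.7747


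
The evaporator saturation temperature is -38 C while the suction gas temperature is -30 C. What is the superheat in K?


Superheat = T_suction - T_evap
Superheat = -30 - (-38)
Superheat = 8 K

8


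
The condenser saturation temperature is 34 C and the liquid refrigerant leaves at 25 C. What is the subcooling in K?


Subcooling = T_cond - T_liquid
Subcooling = 34 - 25
Subcooling = 9 K

9


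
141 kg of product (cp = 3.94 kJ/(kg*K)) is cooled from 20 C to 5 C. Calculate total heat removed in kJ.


dT = 20 - (5) = 15 K
Q = m * cp * dT = 141 * 3.94 * 15
Q = 8333 kJ

8333


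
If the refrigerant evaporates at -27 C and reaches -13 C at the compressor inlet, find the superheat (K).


Superheat = T_suction - T_evap
Superheat = -13 - (-27)
Superheat = 14 K

14


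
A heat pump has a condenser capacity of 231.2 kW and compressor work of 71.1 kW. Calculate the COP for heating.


COP_hp = Q_cond / W
COP_hp = 231.2 / 71.1
COP_hp = 3.252

3.252


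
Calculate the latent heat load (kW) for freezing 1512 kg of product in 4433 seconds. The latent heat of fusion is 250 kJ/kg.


Q_lat = m * h_fg / t
Q_lat = 1512 * 250 / 4433
Q_lat = 85.27 kW

85.27


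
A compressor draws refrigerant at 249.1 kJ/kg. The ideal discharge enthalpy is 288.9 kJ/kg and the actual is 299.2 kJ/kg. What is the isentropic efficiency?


dh_ideal = 288.9 - 249.1 = 39.8 kJ/kg
dh_actual = 299.2 - 249.1 = 50.1 kJ/kg
eta_s = dh_ideal / dh_actual = 39.8 / 50.1
eta_s = 0.7944

0.7944


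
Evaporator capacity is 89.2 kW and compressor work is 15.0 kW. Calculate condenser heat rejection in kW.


Q_cond = Q_evap + W
Q_cond = 89.2 + 15.0
Q_cond = 104.2 kW

104.2


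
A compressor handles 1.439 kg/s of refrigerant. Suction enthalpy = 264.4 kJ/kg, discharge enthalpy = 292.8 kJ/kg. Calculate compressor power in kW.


dh = 292.8 - 264.4 = 28.4 kJ/kg
W = m_dot * dh = 1.439 * 28.4 = 40.87 kW

40.87


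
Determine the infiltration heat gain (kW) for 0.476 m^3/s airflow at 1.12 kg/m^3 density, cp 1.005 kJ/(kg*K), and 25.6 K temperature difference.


Q = V_dot * rho * cp * dT
Q = 0.476 * 1.12 * 1.005 * 25.6
Q = 13.716 kW

13.716


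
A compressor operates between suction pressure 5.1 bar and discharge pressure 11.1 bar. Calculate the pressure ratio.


PR = P_high / P_low
PR = 11.1 / 5.1
PR = 2.176

2.176


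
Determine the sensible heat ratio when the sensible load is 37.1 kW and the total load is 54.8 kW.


SHR = Q_sensible / Q_total
SHR = 37.1 / 54.8
SHR = 0.677

0.677


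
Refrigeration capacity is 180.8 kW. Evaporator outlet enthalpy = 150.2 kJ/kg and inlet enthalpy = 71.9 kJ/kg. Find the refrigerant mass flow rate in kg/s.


dh = 150.2 - 71.9 = 78.3 kJ/kg
m_dot = Q / dh = 180.8 / 78.3 = 2.3091 kg/s

2.3091


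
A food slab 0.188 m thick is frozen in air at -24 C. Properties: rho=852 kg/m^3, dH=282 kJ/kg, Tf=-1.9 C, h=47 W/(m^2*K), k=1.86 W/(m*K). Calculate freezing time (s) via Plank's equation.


dT = -1.9 - (-24) = 22.1 K
term1 = a/(2h) = 0.188/(2*47) = 0.002
term2 = a^2/(8k) = 0.188^2/(8*1.86) = 0.002375268817
t = rho*dH*1000/dT * (term1 + term2)
t = 852*282*1000/22.1 * (0.002 + 0.002375268817)
t = 47566 s

47566


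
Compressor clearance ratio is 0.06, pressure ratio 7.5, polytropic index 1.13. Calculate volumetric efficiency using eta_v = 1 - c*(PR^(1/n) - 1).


PR^(1/n) = 7.5^(1/1.13) = 5.9482676
eta_v = 1 - 0.06 * (5.9482676 - 1)
eta_v = 0.7031

0.7031


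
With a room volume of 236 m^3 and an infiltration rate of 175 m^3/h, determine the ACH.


ACH = flow / volume
ACH = 175 / 236
ACH = 0.742

0.742


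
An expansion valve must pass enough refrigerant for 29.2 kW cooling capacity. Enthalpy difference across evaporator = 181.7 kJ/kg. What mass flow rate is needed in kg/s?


m_dot = Q / dh
m_dot = 29.2 / 181.7
m_dot = 0.1607 kg/s

0.1607


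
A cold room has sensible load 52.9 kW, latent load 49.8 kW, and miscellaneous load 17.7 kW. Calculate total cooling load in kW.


Q_total = Q_s + Q_l + Q_misc
Q_total = 52.9 + 49.8 + 17.7
Q_total = 120.4 kW

120.4


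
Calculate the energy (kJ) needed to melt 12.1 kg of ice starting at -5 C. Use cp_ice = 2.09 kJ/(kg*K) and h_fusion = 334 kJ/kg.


Sensible heat = cp * dT = 2.09 * 5 = 10.45 kJ/kg
Total per kg = 10.45 + 334 = 344.45 kJ/kg
Q = m * total = 12.1 * 344.45
Q = 4167.8 kJ

4167.8


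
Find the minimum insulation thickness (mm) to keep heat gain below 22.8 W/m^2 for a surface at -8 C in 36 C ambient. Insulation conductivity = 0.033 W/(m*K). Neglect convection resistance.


dT = 36 - (-8) = 44 K
thickness = k * dT / q_max * 1000
thickness = 0.033 * 44 / 22.8 * 1000
thickness = 63.7 mm

63.7


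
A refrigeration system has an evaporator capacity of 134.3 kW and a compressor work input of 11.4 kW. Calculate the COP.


COP = Q_evap / W
COP = 134.3 / 11.4
COP = 11.781

11.781


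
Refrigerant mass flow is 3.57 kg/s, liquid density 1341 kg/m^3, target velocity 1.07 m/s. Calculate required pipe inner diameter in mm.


A = m_dot / (rho * v) = 3.57 / (1341 * 1.07) = 0.002488030275 m^2
d = sqrt(4*A/pi) * 1000
d = 56.3 mm

56.3


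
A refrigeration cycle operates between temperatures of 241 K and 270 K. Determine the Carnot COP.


dT = 270 - 241 = 29 K
COP_carnot = T_cold / dT = 241 / 29
COP_carnot = 8.31

8.31


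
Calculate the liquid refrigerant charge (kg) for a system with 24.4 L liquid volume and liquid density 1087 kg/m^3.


Charge = V * rho / 1000
Charge = 24.4 * 1087 / 1000
Charge = 26.52 kg

26.52


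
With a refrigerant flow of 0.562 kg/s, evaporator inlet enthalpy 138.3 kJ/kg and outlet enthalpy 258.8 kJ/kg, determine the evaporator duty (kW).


dh = 258.8 - 138.3 = 120.5 kJ/kg
Q_evap = m_dot * dh = 0.562 * 120.5
Q_evap = 67.72 kW

67.72


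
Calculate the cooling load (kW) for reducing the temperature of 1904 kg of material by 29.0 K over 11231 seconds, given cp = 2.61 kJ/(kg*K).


Q = m * cp * dT / t
Q = 1904 * 2.61 * 29.0 / 11231
Q = 12.832 kW

12.832


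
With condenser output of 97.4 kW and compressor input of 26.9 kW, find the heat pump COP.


COP_hp = Q_cond / W
COP_hp = 97.4 / 26.9
COP_hp = 3.621

3.621


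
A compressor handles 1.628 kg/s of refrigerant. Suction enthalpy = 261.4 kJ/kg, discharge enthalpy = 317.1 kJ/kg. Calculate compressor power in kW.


dh = 317.1 - 261.4 = 55.7 kJ/kg
W = m_dot * dh = 1.628 * 55.7 = 90.68 kW

90.68


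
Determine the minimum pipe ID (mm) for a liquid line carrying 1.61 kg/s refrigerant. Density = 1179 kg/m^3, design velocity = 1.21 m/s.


A = m_dot / (rho * v) = 1.61 / (1179 * 1.21) = 0.00112856532 m^2
d = sqrt(4*A/pi) * 1000
d = 37.9 mm

37.9


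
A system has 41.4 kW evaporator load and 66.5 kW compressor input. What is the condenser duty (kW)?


Q_cond = Q_evap + W
Q_cond = 41.4 + 66.5
Q_cond = 107.9 kW

107.9


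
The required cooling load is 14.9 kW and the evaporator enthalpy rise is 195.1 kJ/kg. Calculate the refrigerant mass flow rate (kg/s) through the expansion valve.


m_dot = Q / dh
m_dot = 14.9 / 195.1
m_dot = 0.0764 kg/s

0.0764


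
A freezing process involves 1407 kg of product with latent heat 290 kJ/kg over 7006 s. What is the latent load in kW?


Q_lat = m * h_fg / t
Q_lat = 1407 * 290 / 7006
Q_lat = 58.24 kW

58.24


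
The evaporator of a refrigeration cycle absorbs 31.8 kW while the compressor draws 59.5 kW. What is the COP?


COP = Q_evap / W
COP = 31.8 / 59.5
COP = 0.534

0.534


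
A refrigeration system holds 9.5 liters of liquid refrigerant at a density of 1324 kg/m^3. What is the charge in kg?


Charge = V * rho / 1000
Charge = 9.5 * 1324 / 1000
Charge = 12.58 kg

12.58


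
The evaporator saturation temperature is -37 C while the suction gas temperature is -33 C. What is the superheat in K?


Superheat = T_suction - T_evap
Superheat = -33 - (-37)
Superheat = 4 K

4


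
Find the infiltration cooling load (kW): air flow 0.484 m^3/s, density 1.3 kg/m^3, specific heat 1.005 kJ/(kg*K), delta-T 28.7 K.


Q = V_dot * rho * cp * dT
Q = 0.484 * 1.3 * 1.005 * 28.7
Q = 18.148 kW

18.148


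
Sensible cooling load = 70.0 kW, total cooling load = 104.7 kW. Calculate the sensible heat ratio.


SHR = Q_sensible / Q_total
SHR = 70.0 / 104.7
SHR = 0.669

0.669


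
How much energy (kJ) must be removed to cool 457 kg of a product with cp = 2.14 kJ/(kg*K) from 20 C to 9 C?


dT = 20 - (9) = 11 K
Q = m * cp * dT = 457 * 2.14 * 11
Q = 10758 kJ

10758


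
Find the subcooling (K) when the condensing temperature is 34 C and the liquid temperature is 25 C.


Subcooling = T_cond - T_liquid
Subcooling = 34 - 25
Subcooling = 9 K

9


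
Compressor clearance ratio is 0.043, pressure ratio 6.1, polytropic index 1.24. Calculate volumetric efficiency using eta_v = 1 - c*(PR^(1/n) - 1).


PR^(1/n) = 6.1^(1/1.24) = 4.29863442
eta_v = 1 - 0.043 * (4.29863442 - 1)
eta_v = 0.8582

0.8582


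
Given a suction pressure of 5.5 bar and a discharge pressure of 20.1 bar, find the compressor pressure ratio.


PR = P_high / P_low
PR = 20.1 / 5.5
PR = 3.655

3.655


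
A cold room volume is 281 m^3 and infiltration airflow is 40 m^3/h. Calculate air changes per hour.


ACH = flow / volume
ACH = 40 / 281
ACH = 0.142

0.142


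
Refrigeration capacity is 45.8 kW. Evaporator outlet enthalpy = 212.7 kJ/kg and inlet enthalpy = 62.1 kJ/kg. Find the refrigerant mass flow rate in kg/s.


dh = 212.7 - 62.1 = 150.6 kJ/kg
m_dot = Q / dh = 45.8 / 150.6 = 0.3041 kg/s

0.3041


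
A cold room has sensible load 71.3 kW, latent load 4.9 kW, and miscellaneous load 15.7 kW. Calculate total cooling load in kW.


Q_total = Q_s + Q_l + Q_misc
Q_total = 71.3 + 4.9 + 15.7
Q_total = 91.9 kW

91.9
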